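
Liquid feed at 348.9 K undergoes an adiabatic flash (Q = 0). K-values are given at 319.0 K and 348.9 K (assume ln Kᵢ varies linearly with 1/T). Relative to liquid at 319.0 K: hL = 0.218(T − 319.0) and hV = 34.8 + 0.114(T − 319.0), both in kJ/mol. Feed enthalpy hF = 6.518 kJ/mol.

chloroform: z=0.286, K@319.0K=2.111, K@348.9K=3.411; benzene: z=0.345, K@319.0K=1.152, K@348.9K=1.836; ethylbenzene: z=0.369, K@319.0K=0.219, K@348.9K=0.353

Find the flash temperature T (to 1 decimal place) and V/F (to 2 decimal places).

T = 320.2 K, V/F = 0.18

Adiabatic flash: solve Rachford–Rice at each trial T, then check hF = ψ·hV(T) + (1−ψ)·hL(T).
  T = 319.0 K: K = (2.111, 1.152, 0.219), RR gives ψ = 0.145, H_out = 5.045 kJ/mol
  T = 348.9 K: K = (3.411, 1.836, 0.353), RR gives ψ = 0.703, H_out = 28.781 kJ/mol
  T = 333.9 K: K = (2.710, 1.468, 0.281), RR gives ψ = 0.474, H_out = 18.997 kJ/mol
  T = 326.4 K: K = (2.397, 1.303, 0.248), RR gives ψ = 0.330, H_out = 12.830 kJ/mol
  T = 322.7 K: K = (2.251, 1.226, 0.233), RR gives ψ = 0.244, H_out = 9.210 kJ/mol
  T = 320.9 K: K = (2.182, 1.190, 0.226), RR gives ψ = 0.198, H_out = 7.261 kJ/mol
  T = 319.9 K: K = (2.145, 1.170, 0.222), RR gives ψ = 0.171, H_out = 6.116 kJ/mol
  T = 320.4 K: K = (2.163, 1.180, 0.224), RR gives ψ = 0.184, H_out = 6.695 kJ/mol
Linear interpolation between T = 319.9 (H_out = 6.116) and T = 320.4 (H_out = 6.695) on hF = 6.518 gives T ≈ 320.2 K, at which ψ = 0.18.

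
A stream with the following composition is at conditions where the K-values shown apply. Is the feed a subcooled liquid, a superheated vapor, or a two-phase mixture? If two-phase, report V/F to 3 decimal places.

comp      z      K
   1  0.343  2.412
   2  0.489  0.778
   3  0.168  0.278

ΣzᵢKᵢ = 1.254; Σzᵢ/Kᵢ = 1.375.
Both exceed 1, so a two-phase solution exists.
Let ψ = V/F and solve Σ zᵢ(Kᵢ−1)/(1+ψ(Kᵢ−1)) = 0.
Newton iteration, ψ⁰ = 0.34:
  ψ = 0.340: g = 0.0490, g' = -0.494 → ψ = 0.439
  ψ = 0.439: g = 0.0010, g' = -0.478 → ψ = 0.441
Converged at ψ = 0.441.

two-phase, V/F = 0.441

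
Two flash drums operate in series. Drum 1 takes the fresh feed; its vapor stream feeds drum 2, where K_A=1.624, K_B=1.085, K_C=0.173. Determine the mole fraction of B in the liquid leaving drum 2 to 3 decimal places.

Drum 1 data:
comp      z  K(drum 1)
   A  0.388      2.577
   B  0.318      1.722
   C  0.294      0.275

x_B (drum 2) = 0.346

Drum 1:
Newton iteration, ψ₁⁰ = 0.56:
  ψ₁ = 0.560: g = 0.1296, g' = -0.794 → ψ₁ = 0.723
  ψ₁ = 0.723: g = -0.0114, g' = -0.965 → ψ₁ = 0.711
Converged at ψ₁ = 0.711.
Drum-1 compositions:
  A: x = 0.183, y = 0.471
  B: x = 0.210, y = 0.362
  C: x = 0.607, y = 0.167
Drum-2 feed = drum-1 vapor: z₂ = (0.4713, 0.3618, 0.1669).
Drum 2:
Material balance + equilibrium reduce to Σ zᵢ(Kᵢ−1)/(1+ψ₂(Kᵢ−1)) = 0.
Feasibility: ΣzᵢKᵢ = 1.187, Σzᵢ/Kᵢ = 1.589 — both > 1, two phases present.
Newton iteration, ψ₂⁰ = 0.54:
  ψ₂ = 0.540: g = -0.0001, g' = -0.478 → ψ₂ = 0.540
Converged at ψ₂ = 0.540.
  A: x = 0.353, y = 0.573
  B: x = 0.346, y = 0.375
  C: x = 0.302, y = 0.052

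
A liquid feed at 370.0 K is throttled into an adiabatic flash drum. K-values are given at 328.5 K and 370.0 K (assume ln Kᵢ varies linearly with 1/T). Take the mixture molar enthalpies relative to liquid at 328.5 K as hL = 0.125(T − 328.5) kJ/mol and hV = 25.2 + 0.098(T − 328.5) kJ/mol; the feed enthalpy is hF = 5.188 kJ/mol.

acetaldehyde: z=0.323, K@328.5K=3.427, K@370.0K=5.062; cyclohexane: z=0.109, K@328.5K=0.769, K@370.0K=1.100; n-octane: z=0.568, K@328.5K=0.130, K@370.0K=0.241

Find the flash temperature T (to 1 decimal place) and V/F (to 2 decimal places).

Adiabatic flash: solve Rachford–Rice at each trial T, then check hF = ψ·hV(T) + (1−ψ)·hL(T).
  T = 328.5 K: K = (3.427, 0.769, 0.130), RR gives ψ = 0.138, H_out = 3.472 kJ/mol
  T = 370.0 K: K = (5.062, 1.100, 0.241), RR gives ψ = 0.327, H_out = 13.071 kJ/mol
  T = 349.2 K: K = (4.212, 0.929, 0.180), RR gives ψ = 0.239, H_out = 8.475 kJ/mol
  T = 338.9 K: K = (3.813, 0.848, 0.154), RR gives ψ = 0.191, H_out = 6.071 kJ/mol
  T = 333.7 K: K = (3.618, 0.808, 0.142), RR gives ψ = 0.166, H_out = 4.799 kJ/mol
  T = 336.3 K: K = (3.715, 0.828, 0.148), RR gives ψ = 0.179, H_out = 5.441 kJ/mol
  T = 335.0 K: K = (3.666, 0.818, 0.145), RR gives ψ = 0.172, H_out = 5.122 kJ/mol
Linear interpolation between T = 335.0 (H_out = 5.122) and T = 336.3 (H_out = 5.441) on hF = 5.188 gives T ≈ 335.3 K, at which ψ = 0.17.

T = 335.3 K, V/F = 0.17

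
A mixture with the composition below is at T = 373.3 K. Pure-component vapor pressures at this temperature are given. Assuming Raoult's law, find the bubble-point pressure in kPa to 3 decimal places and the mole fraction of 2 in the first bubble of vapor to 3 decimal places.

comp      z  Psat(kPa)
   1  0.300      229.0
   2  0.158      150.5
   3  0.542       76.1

Pbub = 133.725 kPa, y_2 = 0.178

At the bubble point ψ → 0, so ΣzᵢKᵢ = 1 with Kᵢ = Pᵢˢᵃᵗ/P ⇒ P = ΣzᵢPᵢˢᵃᵗ.
P = 0.300·229.0 + 0.158·150.5 + 0.542·76.1 = 133.725 kPa
yᵢ = zᵢPᵢˢᵃᵗ/P ⇒ y_2 = 0.158·150.5/133.725 = 0.178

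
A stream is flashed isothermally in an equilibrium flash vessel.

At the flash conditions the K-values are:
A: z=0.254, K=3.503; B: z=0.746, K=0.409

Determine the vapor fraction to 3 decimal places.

ψ = 0.132

Material balance + equilibrium reduce to Σ zᵢ(Kᵢ−1)/(1+ψ(Kᵢ−1)) = 0.
Feasibility: ΣzᵢKᵢ = 1.195, Σzᵢ/Kᵢ = 1.896 — both > 1, two phases present.
Iterate (Newton) starting at ψ = 0.38:
  ψ = 0.380: g = -0.2427, g' = -0.851 → ψ = 0.095
  ψ = 0.095: g = 0.0467, g' = -1.332 → ψ = 0.130
  ψ = 0.130: g = 0.0022, g' = -1.212 → ψ = 0.132
Converged at ψ = 0.132.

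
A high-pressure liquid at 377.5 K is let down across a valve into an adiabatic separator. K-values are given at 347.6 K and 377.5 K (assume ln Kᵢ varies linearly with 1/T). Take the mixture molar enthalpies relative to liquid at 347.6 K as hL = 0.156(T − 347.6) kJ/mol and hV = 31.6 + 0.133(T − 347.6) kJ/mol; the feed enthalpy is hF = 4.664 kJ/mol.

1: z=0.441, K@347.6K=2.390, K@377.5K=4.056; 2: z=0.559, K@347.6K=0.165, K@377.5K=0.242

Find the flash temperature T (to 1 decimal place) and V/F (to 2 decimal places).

T = 348.7 K, V/F = 0.14

Adiabatic flash: solve Rachford–Rice at each trial T, then check hF = ψ·hV(T) + (1−ψ)·hL(T).
  T = 347.6 K: K = (2.390, 0.165), RR gives ψ = 0.126, H_out = 3.981 kJ/mol
  T = 377.5 K: K = (4.056, 0.242), RR gives ψ = 0.399, H_out = 16.995 kJ/mol
  T = 362.6 K: K = (3.150, 0.202), RR gives ψ = 0.292, H_out = 11.478 kJ/mol
  T = 355.1 K: K = (2.752, 0.183), RR gives ψ = 0.221, H_out = 8.101 kJ/mol
  T = 351.4 K: K = (2.569, 0.174), RR gives ψ = 0.178, H_out = 6.187 kJ/mol
  T = 349.5 K: K = (2.478, 0.169), RR gives ψ = 0.153, H_out = 5.119 kJ/mol
Linear interpolation between T = 347.6 (H_out = 3.981) and T = 349.5 (H_out = 5.119) on hF = 4.664 gives T ≈ 348.7 K, at which ψ = 0.14.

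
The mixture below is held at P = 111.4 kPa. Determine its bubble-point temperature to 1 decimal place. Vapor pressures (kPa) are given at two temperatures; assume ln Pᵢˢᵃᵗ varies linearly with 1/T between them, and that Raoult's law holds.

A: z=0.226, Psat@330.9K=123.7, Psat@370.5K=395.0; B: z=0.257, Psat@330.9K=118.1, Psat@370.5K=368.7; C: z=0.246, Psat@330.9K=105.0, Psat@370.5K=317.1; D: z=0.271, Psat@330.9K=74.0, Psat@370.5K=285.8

Bubble-point temperature: ΣzᵢPᵢˢᵃᵗ(T) = P. Interpolate ln Pᵢˢᵃᵗ = aᵢ + bᵢ/T.
  T = 330.9 K: ΣzᵢPᵢˢᵃᵗ = 104.19 kPa
  T = 370.5 K: ΣzᵢPᵢˢᵃᵗ = 339.48 kPa
  T = 350.7 K: ΣzᵢPᵢˢᵃᵗ = 194.25 kPa
  T = 340.8 K: ΣzᵢPᵢˢᵃᵗ = 143.52 kPa
  T = 335.9 K: ΣzᵢPᵢˢᵃᵗ = 122.76 kPa
  T = 333.4 K: ΣzᵢPᵢˢᵃᵗ = 113.16 kPa
Interpolating between 330.9 K and 333.4 K gives T ≈ 332.9 K.

T = 332.9 K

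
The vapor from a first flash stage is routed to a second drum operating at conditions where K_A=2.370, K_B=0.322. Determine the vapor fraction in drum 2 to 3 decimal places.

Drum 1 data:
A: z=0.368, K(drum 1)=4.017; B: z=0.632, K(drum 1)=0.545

Drum 1:
Let ψ₁ = V/F and solve Σ zᵢ(Kᵢ−1)/(1+ψ₁(Kᵢ−1)) = 0.
g(0) = ΣzᵢKᵢ − 1 = 0.823 and g(1) = 1 − Σzᵢ/Kᵢ = -0.251, so a root lies in (0, 1).
Newton iteration, ψ₁⁰ = 0.43:
  ψ₁ = 0.430: g = 0.1258, g' = -0.837 → ψ₁ = 0.580
  ψ₁ = 0.580: g = 0.0129, g' = -0.684 → ψ₁ = 0.599
Converged at ψ₁ = 0.599.
Drum-1 compositions:
  A: x = 0.131, y = 0.526
  B: x = 0.869, y = 0.474
Drum-2 feed = drum-1 vapor: z₂ = (0.5264, 0.4736).
Drum 2:
Let ψ₂ = V/F and solve Σ zᵢ(Kᵢ−1)/(1+ψ₂(Kᵢ−1)) = 0.
Feasibility: ΣzᵢKᵢ = 1.400, Σzᵢ/Kᵢ = 1.693 — both > 1, two phases present.
Newton–Raphson from ψ₂ = 0.54:
  ψ₂ = 0.540: g = -0.0920, g' = -0.868 → ψ₂ = 0.434
  ψ₂ = 0.434: g = -0.0027, g' = -0.826 → ψ₂ = 0.431
Converged at ψ₂ = 0.431.
  A: x = 0.331, y = 0.785
  B: x = 0.669, y = 0.215

V/F (drum 2) = 0.431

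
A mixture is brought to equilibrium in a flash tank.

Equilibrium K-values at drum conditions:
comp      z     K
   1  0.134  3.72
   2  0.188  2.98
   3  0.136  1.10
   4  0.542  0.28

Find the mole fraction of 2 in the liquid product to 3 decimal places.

Material balance + equilibrium reduce to Σ zᵢ(Kᵢ−1)/(1+V/F(Kᵢ−1)) = 0.
Check two-phase: ΣzᵢKᵢ = 1.360 > 1 and Σzᵢ/Kᵢ = 2.158 > 1, so g(0) = 0.360 > 0 and g(1) = -1.158 < 0.
Iterate (Newton) starting at V/F = 0.5:
  V/F = 0.500: g = -0.2553, g' = -1.051 → V/F = 0.257
  V/F = 0.257: g = -0.0045, g' = -1.091 → V/F = 0.253
Converged at V/F = 0.253.
Compositions from xᵢ = zᵢ/(1+V/F(Kᵢ−1)), yᵢ = Kᵢxᵢ:
  1: x = 0.079, y = 0.295
  2: x = 0.125, y = 0.373
  3: x = 0.133, y = 0.146
  4: x = 0.663, y = 0.186

x_2 = 0.125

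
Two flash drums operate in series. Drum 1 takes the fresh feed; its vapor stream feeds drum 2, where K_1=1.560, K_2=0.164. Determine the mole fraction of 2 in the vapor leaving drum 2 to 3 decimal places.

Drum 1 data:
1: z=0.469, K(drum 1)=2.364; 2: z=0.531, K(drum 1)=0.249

y_2 (drum 2) = 0.066

Drum 1:
Let ψ₁ = V/F and solve Σ zᵢ(Kᵢ−1)/(1+ψ₁(Kᵢ−1)) = 0.
g(0) = ΣzᵢKᵢ − 1 = 0.241 and g(1) = 1 − Σzᵢ/Kᵢ = -1.331, so a root lies in (0, 1).
Newton–Raphson from ψ₁ = 0.31:
  ψ₁ = 0.310: g = -0.0702, g' = -0.940 → ψ₁ = 0.235
Converged at ψ₁ = 0.235.
Drum-1 compositions:
  1: x = 0.355, y = 0.839
  2: x = 0.645, y = 0.161
Drum-2 feed = drum-1 vapor: z₂ = (0.8394, 0.1606).
Drum 2:
Material balance + equilibrium reduce to Σ zᵢ(Kᵢ−1)/(1+ψ₂(Kᵢ−1)) = 0.
Check two-phase: ΣzᵢKᵢ = 1.336 > 1 and Σzᵢ/Kᵢ = 1.517 > 1, so g(0) = 0.336 > 0 and g(1) = -0.517 < 0.
Binary case is linear: z₁(K₁−1)(1+ψ₂(K₂−1)) + z₂(K₂−1)(1+ψ₂(K₁−1)) = 0
⇒ ψ₂ = [z₁(K₁−1)+z₂(K₂−1)] / [−(K₁−1)(K₂−1)] = 0.3358/0.4682 = 0.717
  1: x = 0.599, y = 0.934
  2: x = 0.401, y = 0.066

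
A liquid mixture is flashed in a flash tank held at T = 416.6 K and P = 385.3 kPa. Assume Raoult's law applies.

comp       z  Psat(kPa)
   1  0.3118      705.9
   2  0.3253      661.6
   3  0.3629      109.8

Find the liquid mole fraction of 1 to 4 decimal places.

x_1 = 0.2309

Raoult's law: Kᵢ = Pᵢˢᵃᵗ/P = Pᵢˢᵃᵗ/385.3.
  K_1 = 705.9/385.3 = 1.832079, K_2 = 661.6/385.3 = 1.717104, K_3 = 109.8/385.3 = 0.284973
Material balance + equilibrium reduce to Σ zᵢ(Kᵢ−1)/(1+V/F(Kᵢ−1)) = 0.
g(0) = ΣzᵢKᵢ − 1 = 0.2332 and g(1) = 1 − Σzᵢ/Kᵢ = -0.6331, so a root lies in (0, 1).
Iterate (Newton) starting at V/F = 0.36:
  V/F = 0.3600: g = 0.03562, g' = -0.5700 → V/F = 0.4225
  V/F = 0.4225: g = -0.00081, g' = -0.5976 → V/F = 0.4211
Converged at V/F = 0.4211.
Compositions from xᵢ = zᵢ/(1+V/F(Kᵢ−1)), yᵢ = Kᵢxᵢ:
  1: x = 0.2309, y = 0.4230
  2: x = 0.2498, y = 0.4290
  3: x = 0.5193, y = 0.1480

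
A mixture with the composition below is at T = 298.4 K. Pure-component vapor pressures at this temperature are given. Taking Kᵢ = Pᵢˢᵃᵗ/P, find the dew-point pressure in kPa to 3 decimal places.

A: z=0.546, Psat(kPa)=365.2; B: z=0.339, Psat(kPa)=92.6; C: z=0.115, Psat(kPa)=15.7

Pdew = 80.123 kPa

At the dew point ψ → 1, so Σzᵢ/Kᵢ = 1 with Kᵢ = Pᵢˢᵃᵗ/P ⇒ 1/P = Σzᵢ/Pᵢˢᵃᵗ.
1/P = 0.546/365.2 + 0.339/92.6 + 0.115/15.7 = 0.012481 ⇒ P = 80.123 kPa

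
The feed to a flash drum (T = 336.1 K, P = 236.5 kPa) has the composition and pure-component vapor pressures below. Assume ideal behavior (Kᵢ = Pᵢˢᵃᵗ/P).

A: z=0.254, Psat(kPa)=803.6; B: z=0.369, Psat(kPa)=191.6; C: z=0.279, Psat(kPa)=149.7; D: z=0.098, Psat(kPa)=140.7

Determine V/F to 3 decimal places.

V/F = 0.564

Raoult's law: Kᵢ = Pᵢˢᵃᵗ/P = Pᵢˢᵃᵗ/236.5.
  K_A = 803.6/236.5 = 3.39789, K_B = 191.6/236.5 = 0.81015, K_C = 149.7/236.5 = 0.63298, K_D = 140.7/236.5 = 0.59493
Newton iteration, V/F⁰ = 0.4:
  V/F = 0.400: g = 0.0677, g' = -0.471 → V/F = 0.544
  V/F = 0.544: g = 0.0074, g' = -0.377 → V/F = 0.563
  V/F = 0.563: g = 0.0001, g' = -0.368 → V/F = 0.564
Converged at V/F = 0.564.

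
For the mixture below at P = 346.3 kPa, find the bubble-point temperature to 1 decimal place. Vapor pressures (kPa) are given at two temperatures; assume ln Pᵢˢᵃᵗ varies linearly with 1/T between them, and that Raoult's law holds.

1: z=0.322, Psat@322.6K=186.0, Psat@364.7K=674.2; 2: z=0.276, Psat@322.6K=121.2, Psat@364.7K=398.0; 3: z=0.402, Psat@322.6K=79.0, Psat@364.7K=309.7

T = 355.1 K

Bubble-point temperature: ΣzᵢPᵢˢᵃᵗ(T) = P. Interpolate ln Pᵢˢᵃᵗ = aᵢ + bᵢ/T.
  T = 322.6 K: ΣzᵢPᵢˢᵃᵗ = 125.10 kPa
  T = 364.7 K: ΣzᵢPᵢˢᵃᵗ = 451.44 kPa
  T = 343.6 K: ΣzᵢPᵢˢᵃᵗ = 246.67 kPa
  T = 354.1 K: ΣzᵢPᵢˢᵃᵗ = 336.20 kPa
  T = 359.4 K: ΣzᵢPᵢˢᵃᵗ = 390.42 kPa
  T = 356.8 K: ΣzᵢPᵢˢᵃᵗ = 363.01 kPa
Interpolating between 354.1 K and 356.8 K gives T ≈ 355.1 K.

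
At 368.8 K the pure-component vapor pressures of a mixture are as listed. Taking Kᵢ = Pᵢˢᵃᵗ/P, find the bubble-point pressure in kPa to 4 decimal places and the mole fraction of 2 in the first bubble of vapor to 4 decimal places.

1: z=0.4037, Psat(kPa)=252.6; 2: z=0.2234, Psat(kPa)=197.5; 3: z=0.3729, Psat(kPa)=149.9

Pbub = 201.9938 kPa, y_2 = 0.2184

At the bubble point ψ → 0, so ΣzᵢKᵢ = 1 with Kᵢ = Pᵢˢᵃᵗ/P ⇒ P = ΣzᵢPᵢˢᵃᵗ.
P = 0.4037·252.6 + 0.2234·197.5 + 0.3729·149.9 = 201.9938 kPa
yᵢ = zᵢPᵢˢᵃᵗ/P ⇒ y_2 = 0.2234·197.5/201.9938 = 0.2184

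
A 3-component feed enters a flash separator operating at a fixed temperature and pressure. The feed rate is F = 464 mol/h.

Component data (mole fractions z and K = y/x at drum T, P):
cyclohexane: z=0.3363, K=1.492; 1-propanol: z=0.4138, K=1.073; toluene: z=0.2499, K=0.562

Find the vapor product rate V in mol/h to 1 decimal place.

Material balance + equilibrium reduce to Σ zᵢ(Kᵢ−1)/(1+V/F(Kᵢ−1)) = 0.
g(0) = ΣzᵢKᵢ − 1 = 0.0862 and g(1) = 1 − Σzᵢ/Kᵢ = -0.0557, so a root lies in (0, 1).
Iterate (Newton) starting at V/F = 0.63:
  V/F = 0.6300: g = 0.00402, g' = -0.1409 → V/F = 0.6585
  V/F = 0.6585: g = -0.00003, g' = -0.1431 → V/F = 0.6583
Converged at V/F = 0.6583.
Then V = V/F·F = 0.6583·464 = 305.5 mol/h and L = F − V = 158.5 mol/h.

V = 305.5 mol/h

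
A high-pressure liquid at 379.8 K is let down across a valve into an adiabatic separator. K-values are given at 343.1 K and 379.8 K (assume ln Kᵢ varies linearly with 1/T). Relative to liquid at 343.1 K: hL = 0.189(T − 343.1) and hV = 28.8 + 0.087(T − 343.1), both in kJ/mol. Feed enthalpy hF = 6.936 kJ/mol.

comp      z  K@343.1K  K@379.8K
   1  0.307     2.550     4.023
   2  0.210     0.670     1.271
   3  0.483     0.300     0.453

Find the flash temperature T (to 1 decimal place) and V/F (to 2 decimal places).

Adiabatic flash: solve Rachford–Rice at each trial T, then check hF = ψ·hV(T) + (1−ψ)·hL(T).
  T = 343.1 K: K = (2.550, 0.670, 0.300), RR gives ψ = 0.073, H_out = 2.108 kJ/mol
  T = 379.8 K: K = (4.023, 1.271, 0.453), RR gives ψ = 0.579, H_out = 21.443 kJ/mol
  T = 361.5 K: K = (3.242, 0.939, 0.373), RR gives ψ = 0.331, H_out = 12.377 kJ/mol
  T = 352.3 K: K = (2.884, 0.797, 0.335), RR gives ψ = 0.206, H_out = 7.484 kJ/mol
  T = 347.7 K: K = (2.714, 0.731, 0.317), RR gives ψ = 0.141, H_out = 4.877 kJ/mol
  T = 350.0 K: K = (2.799, 0.763, 0.326), RR gives ψ = 0.174, H_out = 6.198 kJ/mol
Linear interpolation between T = 350.0 (H_out = 6.198) and T = 352.3 (H_out = 7.484) on hF = 6.936 gives T ≈ 351.3 K, at which ψ = 0.19.

T = 351.3 K, V/F = 0.19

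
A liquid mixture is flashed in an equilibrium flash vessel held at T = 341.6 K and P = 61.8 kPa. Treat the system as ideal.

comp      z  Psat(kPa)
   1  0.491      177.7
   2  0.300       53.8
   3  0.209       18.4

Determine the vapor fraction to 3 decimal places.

Raoult's law: Kᵢ = Pᵢˢᵃᵗ/P = Pᵢˢᵃᵗ/61.8.
  K_1 = 177.7/61.8 = 2.87540, K_2 = 53.8/61.8 = 0.87055, K_3 = 18.4/61.8 = 0.29773
Rachford–Rice: g(ψ) = Σ zᵢ(Kᵢ−1)/(1+ψ(Kᵢ−1)) = 0.
Feasibility: ΣzᵢKᵢ = 1.735, Σzᵢ/Kᵢ = 1.217 — both > 1, two phases present.
Newton–Raphson from ψ = 0.5:
  ψ = 0.500: g = 0.2075, g' = -0.710 → ψ = 0.792
  ψ = 0.792: g = -0.0035, g' = -0.809 → ψ = 0.788
Converged at ψ = 0.788.

ψ = 0.788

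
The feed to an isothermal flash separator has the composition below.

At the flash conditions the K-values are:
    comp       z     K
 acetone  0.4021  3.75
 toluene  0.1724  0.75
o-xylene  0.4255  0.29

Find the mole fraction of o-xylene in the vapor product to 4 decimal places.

Rachford–Rice: g(ψ) = Σ zᵢ(Kᵢ−1)/(1+ψ(Kᵢ−1)) = 0.
Feasibility: ΣzᵢKᵢ = 1.7606, Σzᵢ/Kᵢ = 1.8043 — both > 1, two phases present.
Newton iteration, ψ⁰ = 0.5:
  ψ = 0.5000: g = -0.05205, g' = -1.0688 → ψ = 0.4513
  ψ = 0.4513: g = 0.00028, g' = -1.0836 → ψ = 0.4516
Converged at ψ = 0.4516.
Compositions from xᵢ = zᵢ/(1+ψ(Kᵢ−1)), yᵢ = Kᵢxᵢ:
  acetone: x = 0.1794, y = 0.6726
  toluene: x = 0.1943, y = 0.1458
  o-xylene: x = 0.6263, y = 0.1816

y_o-xylene = 0.1816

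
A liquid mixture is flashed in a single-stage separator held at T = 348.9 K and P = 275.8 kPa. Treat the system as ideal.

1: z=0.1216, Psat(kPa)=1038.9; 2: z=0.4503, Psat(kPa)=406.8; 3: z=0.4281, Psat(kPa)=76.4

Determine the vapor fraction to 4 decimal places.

ψ = 0.2667

Raoult's law: Kᵢ = Pᵢˢᵃᵗ/P = Pᵢˢᵃᵗ/275.8.
  K_1 = 1038.9/275.8 = 3.766860, K_2 = 406.8/275.8 = 1.474982, K_3 = 76.4/275.8 = 0.277012
Newton–Raphson from ψ = 0.5:
  ψ = 0.5000: g = -0.17074, g' = -0.7791 → ψ = 0.2808
  ψ = 0.2808: g = -0.01033, g' = -0.7262 → ψ = 0.2666
  ψ = 0.2666: g = 0.00004, g' = -0.7317 → ψ = 0.2667
Converged at ψ = 0.2667.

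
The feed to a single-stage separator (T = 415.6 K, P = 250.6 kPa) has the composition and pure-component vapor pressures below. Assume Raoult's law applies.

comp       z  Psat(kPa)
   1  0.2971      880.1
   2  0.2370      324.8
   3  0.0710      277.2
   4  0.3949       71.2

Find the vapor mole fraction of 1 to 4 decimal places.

y_1 = 0.4882

Raoult's law: Kᵢ = Pᵢˢᵃᵗ/P = Pᵢˢᵃᵗ/250.6.
  K_1 = 880.1/250.6 = 3.511971, K_2 = 324.8/250.6 = 1.296089, K_3 = 277.2/250.6 = 1.106145, K_4 = 71.2/250.6 = 0.284118
Let ψ = V/F and solve Σ zᵢ(Kᵢ−1)/(1+ψ(Kᵢ−1)) = 0.
Check two-phase: ΣzᵢKᵢ = 1.5413 > 1 and Σzᵢ/Kᵢ = 1.7216 > 1, so g(0) = 0.5413 > 0 and g(1) = -0.7216 < 0.
Newton iteration, ψ⁰ = 0.68:
  ψ = 0.6800: g = -0.20984, g' = -1.0391 → ψ = 0.4781
  ψ = 0.4781: g = -0.02205, g' = -0.8715 → ψ = 0.4528
  ψ = 0.4528: g = -0.00002, g' = -0.8703 → ψ = 0.4527
Converged at ψ = 0.4527.
Compositions from xᵢ = zᵢ/(1+ψ(Kᵢ−1)), yᵢ = Kᵢxᵢ:
  1: x = 0.1390, y = 0.4882
  2: x = 0.2090, y = 0.2709
  3: x = 0.0677, y = 0.0749
  4: x = 0.5843, y = 0.1660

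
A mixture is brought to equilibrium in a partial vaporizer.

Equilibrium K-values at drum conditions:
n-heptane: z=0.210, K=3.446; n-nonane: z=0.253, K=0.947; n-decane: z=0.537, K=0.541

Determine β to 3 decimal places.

β = 0.294

Rachford–Rice: g(β) = Σ zᵢ(Kᵢ−1)/(1+β(Kᵢ−1)) = 0.
Check two-phase: ΣzᵢKᵢ = 1.254 > 1 and Σzᵢ/Kᵢ = 1.321 > 1, so g(0) = 0.254 > 0 and g(1) = -0.321 < 0.
Newton iteration, β⁰ = 0.5:
  β = 0.500: g = -0.1026, g' = -0.446 → β = 0.270
  β = 0.270: g = 0.0146, g' = -0.604 → β = 0.294
Converged at β = 0.294.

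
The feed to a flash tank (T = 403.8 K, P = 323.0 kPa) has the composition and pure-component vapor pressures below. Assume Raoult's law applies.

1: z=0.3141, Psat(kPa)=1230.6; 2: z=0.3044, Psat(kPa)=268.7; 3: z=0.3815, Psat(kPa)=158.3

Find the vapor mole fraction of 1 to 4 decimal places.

y_1 = 0.4528

Raoult's law: Kᵢ = Pᵢˢᵃᵗ/P = Pᵢˢᵃᵗ/323.0.
  K_1 = 1230.6/323.0 = 3.809907, K_2 = 268.7/323.0 = 0.831889, K_3 = 158.3/323.0 = 0.490093
Material balance + equilibrium reduce to Σ zᵢ(Kᵢ−1)/(1+ψ(Kᵢ−1)) = 0.
Check two-phase: ΣzᵢKᵢ = 1.6369 > 1 and Σzᵢ/Kᵢ = 1.2268 > 1, so g(0) = 0.6369 > 0 and g(1) = -0.2268 < 0.
Newton iteration, ψ⁰ = 0.5:
  ψ = 0.5000: g = 0.05002, g' = -0.6177 → ψ = 0.5810
  ψ = 0.5810: g = 0.00214, g' = -0.5687 → ψ = 0.5847
Converged at ψ = 0.5847.
Compositions from xᵢ = zᵢ/(1+ψ(Kᵢ−1)), yᵢ = Kᵢxᵢ:
  1: x = 0.1188, y = 0.4528
  2: x = 0.3376, y = 0.2808
  3: x = 0.5436, y = 0.2664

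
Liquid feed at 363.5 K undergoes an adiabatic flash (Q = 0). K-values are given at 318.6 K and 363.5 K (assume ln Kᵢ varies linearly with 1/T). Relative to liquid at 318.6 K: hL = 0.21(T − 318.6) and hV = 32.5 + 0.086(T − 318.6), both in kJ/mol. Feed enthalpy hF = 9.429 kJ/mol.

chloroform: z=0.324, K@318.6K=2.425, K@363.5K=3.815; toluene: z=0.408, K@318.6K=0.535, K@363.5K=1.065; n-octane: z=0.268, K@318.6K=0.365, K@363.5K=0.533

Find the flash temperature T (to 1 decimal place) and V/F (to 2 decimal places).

Adiabatic flash: solve Rachford–Rice at each trial T, then check hF = ψ·hV(T) + (1−ψ)·hL(T).
  T = 318.6 K: K = (2.425, 0.535, 0.365), RR gives ψ = 0.133, H_out = 4.324 kJ/mol
  T = 363.5 K: K = (3.815, 1.065, 0.533), RR gives ψ = 1.000, H_out = 36.361 kJ/mol
  T = 341.1 K: K = (3.089, 0.773, 0.447), RR gives ψ = 0.542, H_out = 20.823 kJ/mol
  T = 329.9 K: K = (2.750, 0.648, 0.405), RR gives ψ = 0.327, H_out = 12.554 kJ/mol
  T = 324.2 K: K = (2.584, 0.589, 0.385), RR gives ψ = 0.228, H_out = 8.439 kJ/mol
  T = 327.0 K: K = (2.665, 0.617, 0.395), RR gives ψ = 0.277, H_out = 10.462 kJ/mol
  T = 325.6 K: K = (2.624, 0.603, 0.390), RR gives ψ = 0.252, H_out = 9.452 kJ/mol
Linear interpolation between T = 324.2 (H_out = 8.439) and T = 325.6 (H_out = 9.452) on hF = 9.429 gives T ≈ 325.6 K, at which ψ = 0.25.

T = 325.6 K, V/F = 0.25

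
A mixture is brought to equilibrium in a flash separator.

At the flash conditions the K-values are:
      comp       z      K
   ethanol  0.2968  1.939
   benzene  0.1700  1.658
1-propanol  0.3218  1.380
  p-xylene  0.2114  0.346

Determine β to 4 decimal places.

β = 0.8630

Let β = V/F and solve Σ zᵢ(Kᵢ−1)/(1+β(Kᵢ−1)) = 0.
g(0) = ΣzᵢKᵢ − 1 = 0.3746 and g(1) = 1 − Σzᵢ/Kᵢ = -0.0998, so a root lies in (0, 1).
Iterate (Newton) starting at β = 0.64:
  β = 0.6400: g = 0.11337, g' = -0.4361 → β = 0.9000
  β = 0.9000: g = -0.02363, g' = -0.6659 → β = 0.8645
  β = 0.8645: g = -0.00094, g' = -0.6146 → β = 0.8630
Converged at β = 0.8630.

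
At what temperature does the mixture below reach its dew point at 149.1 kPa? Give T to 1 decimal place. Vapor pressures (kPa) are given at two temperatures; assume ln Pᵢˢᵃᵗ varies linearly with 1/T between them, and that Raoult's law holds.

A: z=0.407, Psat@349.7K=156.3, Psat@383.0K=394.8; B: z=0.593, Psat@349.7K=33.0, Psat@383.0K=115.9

T = 380.4 K

Dew-point temperature: Σzᵢ·P/Pᵢˢᵃᵗ(T) = 1. Interpolate ln Pᵢˢᵃᵗ = aᵢ + bᵢ/T.
  T = 349.7 K: ΣzᵢP/Pᵢˢᵃᵗ = 3.0675
  T = 383.0 K: ΣzᵢP/Pᵢˢᵃᵗ = 0.9166
  T = 366.4 K: ΣzᵢP/Pᵢˢᵃᵗ = 1.6257
  T = 374.7 K: ΣzᵢP/Pᵢˢᵃᵗ = 1.2125
  T = 378.9 K: ΣzᵢP/Pᵢˢᵃᵗ = 1.0507
  T = 380.9 K: ΣzᵢP/Pᵢˢᵃᵗ = 0.9826
Interpolating between 378.9 K and 380.9 K gives T ≈ 380.4 K.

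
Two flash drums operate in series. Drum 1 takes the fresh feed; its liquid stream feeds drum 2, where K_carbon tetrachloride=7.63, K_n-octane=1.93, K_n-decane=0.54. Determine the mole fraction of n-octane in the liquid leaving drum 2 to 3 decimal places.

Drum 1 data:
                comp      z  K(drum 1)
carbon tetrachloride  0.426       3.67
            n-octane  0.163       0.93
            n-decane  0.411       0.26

x_n-octane (drum 2) = 0.115

Drum 1:
Newton–Raphson from ψ₁ = 0.5:
  ψ₁ = 0.500: g = -0.0075, g' = -1.125 → ψ₁ = 0.493
Converged at ψ₁ = 0.493.
Drum-1 compositions:
  carbon tetrachloride: x = 0.184, y = 0.675
  n-octane: x = 0.169, y = 0.157
  n-decane: x = 0.647, y = 0.168
Drum-2 feed = drum-1 liquid: z₂ = (0.1838, 0.1688, 0.6473).
Drum 2:
Material balance + equilibrium reduce to Σ zᵢ(Kᵢ−1)/(1+ψ₂(Kᵢ−1)) = 0.
Feasibility: ΣzᵢKᵢ = 2.078, Σzᵢ/Kᵢ = 1.310 — both > 1, two phases present.
Newton–Raphson from ψ₂ = 0.5:
  ψ₂ = 0.500: g = 0.0029, g' = -0.733 → ψ₂ = 0.504
Converged at ψ₂ = 0.504.
  carbon tetrachloride: x = 0.042, y = 0.323
  n-octane: x = 0.115, y = 0.222
  n-decane: x = 0.843, y = 0.455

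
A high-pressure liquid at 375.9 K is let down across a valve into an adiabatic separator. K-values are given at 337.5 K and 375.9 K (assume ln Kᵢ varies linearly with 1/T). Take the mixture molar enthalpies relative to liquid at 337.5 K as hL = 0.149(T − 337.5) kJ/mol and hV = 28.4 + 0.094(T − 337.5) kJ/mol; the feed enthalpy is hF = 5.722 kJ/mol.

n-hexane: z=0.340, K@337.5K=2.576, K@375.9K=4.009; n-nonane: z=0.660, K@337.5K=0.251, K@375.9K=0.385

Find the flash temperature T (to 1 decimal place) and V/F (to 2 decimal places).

Adiabatic flash: solve Rachford–Rice at each trial T, then check hF = ψ·hV(T) + (1−ψ)·hL(T).
  T = 337.5 K: K = (2.576, 0.251), RR gives ψ = 0.035, H_out = 0.998 kJ/mol
  T = 375.9 K: K = (4.009, 0.385), RR gives ψ = 0.334, H_out = 14.489 kJ/mol
  T = 356.7 K: K = (3.252, 0.314), RR gives ψ = 0.203, H_out = 8.409 kJ/mol
  T = 347.1 K: K = (2.904, 0.282), RR gives ψ = 0.127, H_out = 4.963 kJ/mol
  T = 351.9 K: K = (3.075, 0.298), RR gives ψ = 0.166, H_out = 6.735 kJ/mol
  T = 349.5 K: K = (2.989, 0.290), RR gives ψ = 0.147, H_out = 5.863 kJ/mol
Linear interpolation between T = 347.1 (H_out = 4.963) and T = 349.5 (H_out = 5.863) on hF = 5.722 gives T ≈ 349.1 K, at which ψ = 0.14.

T = 349.1 K, V/F = 0.14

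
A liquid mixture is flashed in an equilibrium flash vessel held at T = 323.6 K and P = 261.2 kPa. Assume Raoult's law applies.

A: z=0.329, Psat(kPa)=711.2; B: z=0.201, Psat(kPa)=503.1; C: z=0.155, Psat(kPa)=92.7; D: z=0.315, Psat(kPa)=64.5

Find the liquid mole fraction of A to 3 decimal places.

Raoult's law: Kᵢ = Pᵢˢᵃᵗ/P = Pᵢˢᵃᵗ/261.2.
  K_A = 711.2/261.2 = 2.72282, K_B = 503.1/261.2 = 1.92611, K_C = 92.7/261.2 = 0.35490, K_D = 64.5/261.2 = 0.24694
Newton iteration, ψ⁰ = 0.5:
  ψ = 0.500: g = -0.0963, g' = -0.962 → ψ = 0.400
  ψ = 0.400: g = -0.0028, g' = -0.917 → ψ = 0.397
Converged at ψ = 0.397.
Compositions from xᵢ = zᵢ/(1+ψ(Kᵢ−1)), yᵢ = Kᵢxᵢ:
  A: x = 0.195, y = 0.532
  B: x = 0.147, y = 0.283
  C: x = 0.208, y = 0.074
  D: x = 0.449, y = 0.111

x_A = 0.195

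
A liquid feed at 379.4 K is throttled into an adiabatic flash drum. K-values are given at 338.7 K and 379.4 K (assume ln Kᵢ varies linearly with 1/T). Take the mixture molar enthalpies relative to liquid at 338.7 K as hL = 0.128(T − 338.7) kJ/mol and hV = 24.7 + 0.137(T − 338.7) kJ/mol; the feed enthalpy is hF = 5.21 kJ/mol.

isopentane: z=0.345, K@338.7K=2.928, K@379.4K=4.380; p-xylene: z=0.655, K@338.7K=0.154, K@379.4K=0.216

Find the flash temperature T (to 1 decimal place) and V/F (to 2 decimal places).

T = 352.0 K, V/F = 0.14

Adiabatic flash: solve Rachford–Rice at each trial T, then check hF = ψ·hV(T) + (1−ψ)·hL(T).
  T = 338.7 K: K = (2.928, 0.154), RR gives ψ = 0.068, H_out = 1.681 kJ/mol
  T = 379.4 K: K = (4.380, 0.216), RR gives ψ = 0.246, H_out = 11.383 kJ/mol
  T = 359.0 K: K = (3.620, 0.184), RR gives ψ = 0.173, H_out = 6.900 kJ/mol
  T = 348.9 K: K = (3.268, 0.169), RR gives ψ = 0.126, H_out = 4.436 kJ/mol
  T = 353.9 K: K = (3.440, 0.176), RR gives ψ = 0.150, H_out = 5.682 kJ/mol
  T = 351.4 K: K = (3.353, 0.173), RR gives ψ = 0.139, H_out = 5.066 kJ/mol
  T = 352.6 K: K = (3.395, 0.174), RR gives ψ = 0.144, H_out = 5.364 kJ/mol
Linear interpolation between T = 351.4 (H_out = 5.066) and T = 352.6 (H_out = 5.364) on hF = 5.21 gives T ≈ 352.0 K, at which ψ = 0.14.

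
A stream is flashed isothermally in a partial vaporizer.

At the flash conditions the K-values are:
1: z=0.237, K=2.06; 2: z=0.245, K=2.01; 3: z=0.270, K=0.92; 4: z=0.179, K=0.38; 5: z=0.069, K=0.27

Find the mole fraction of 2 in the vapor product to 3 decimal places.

Material balance + equilibrium reduce to Σ zᵢ(Kᵢ−1)/(1+ψ(Kᵢ−1)) = 0.
g(0) = ΣzᵢKᵢ − 1 = 0.316 and g(1) = 1 − Σzᵢ/Kᵢ = -0.257, so a root lies in (0, 1).
Newton–Raphson from ψ = 0.5:
  ψ = 0.500: g = 0.0660, g' = -0.462 → ψ = 0.643
  ψ = 0.643: g = -0.0028, g' = -0.509 → ψ = 0.637
Converged at ψ = 0.637.
Compositions from xᵢ = zᵢ/(1+ψ(Kᵢ−1)), yᵢ = Kᵢxᵢ:
  1: x = 0.141, y = 0.291
  2: x = 0.149, y = 0.300
  3: x = 0.285, y = 0.262
  4: x = 0.296, y = 0.112
  5: x = 0.129, y = 0.035

y_2 = 0.300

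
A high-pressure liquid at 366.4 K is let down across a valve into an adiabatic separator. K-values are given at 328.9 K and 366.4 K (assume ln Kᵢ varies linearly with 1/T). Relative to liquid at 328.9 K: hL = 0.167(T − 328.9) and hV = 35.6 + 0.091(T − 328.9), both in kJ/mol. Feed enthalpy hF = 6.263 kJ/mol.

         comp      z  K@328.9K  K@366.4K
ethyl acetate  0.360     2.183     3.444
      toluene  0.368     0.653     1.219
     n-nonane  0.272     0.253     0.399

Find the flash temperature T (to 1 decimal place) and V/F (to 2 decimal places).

Adiabatic flash: solve Rachford–Rice at each trial T, then check hF = ψ·hV(T) + (1−ψ)·hL(T).
  T = 328.9 K: K = (2.183, 0.653, 0.253), RR gives ψ = 0.147, H_out = 5.232 kJ/mol
  T = 366.4 K: K = (3.444, 1.219, 0.399), RR gives ψ = 0.880, H_out = 35.074 kJ/mol
  T = 347.6 K: K = (2.774, 0.907, 0.321), RR gives ψ = 0.538, H_out = 21.506 kJ/mol
  T = 338.2 K: K = (2.467, 0.772, 0.286), RR gives ψ = 0.348, H_out = 13.709 kJ/mol
  T = 333.5 K: K = (2.321, 0.710, 0.269), RR gives ψ = 0.249, H_out = 9.543 kJ/mol
  T = 331.2 K: K = (2.252, 0.681, 0.261), RR gives ψ = 0.199, H_out = 7.422 kJ/mol
Linear interpolation between T = 328.9 (H_out = 5.232) and T = 331.2 (H_out = 7.422) on hF = 6.263 gives T ≈ 330.0 K, at which ψ = 0.17.

T = 330.0 K, V/F = 0.17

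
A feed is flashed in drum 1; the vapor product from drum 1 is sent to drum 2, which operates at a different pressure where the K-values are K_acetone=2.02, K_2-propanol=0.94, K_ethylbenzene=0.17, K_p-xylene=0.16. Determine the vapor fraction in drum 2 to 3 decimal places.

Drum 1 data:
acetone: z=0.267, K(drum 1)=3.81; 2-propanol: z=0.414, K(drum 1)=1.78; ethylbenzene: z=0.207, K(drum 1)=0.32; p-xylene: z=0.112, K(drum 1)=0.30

Drum 1:
Newton–Raphson from ψ₁ = 0.42:
  ψ₁ = 0.420: g = 0.2793, g' = -0.884 → ψ₁ = 0.736
  ψ₁ = 0.736: g = 0.0063, g' = -0.943 → ψ₁ = 0.743
Converged at ψ₁ = 0.743.
Drum-1 compositions:
  acetone: x = 0.087, y = 0.330
  2-propanol: x = 0.262, y = 0.467
  ethylbenzene: x = 0.418, y = 0.134
  p-xylene: x = 0.233, y = 0.070
Drum-2 feed = drum-1 vapor: z₂ = (0.3296, 0.4667, 0.1338, 0.0700).
Drum 2:
Material balance + equilibrium reduce to Σ zᵢ(Kᵢ−1)/(1+ψ₂(Kᵢ−1)) = 0.
g(0) = ΣzᵢKᵢ − 1 = 0.138 and g(1) = 1 − Σzᵢ/Kᵢ = -0.884, so a root lies in (0, 1).
Newton–Raphson from ψ₂ = 0.61:
  ψ₂ = 0.610: g = -0.1673, g' = -0.718 → ψ₂ = 0.377
  ψ₂ = 0.377: g = -0.0335, g' = -0.482 → ψ₂ = 0.308
  ψ₂ = 0.308: g = -0.0010, g' = -0.456 → ψ₂ = 0.305
Converged at ψ₂ = 0.305.
  acetone: x = 0.251, y = 0.508
  2-propanol: x = 0.475, y = 0.447
  ethylbenzene: x = 0.179, y = 0.030
  p-xylene: x = 0.094, y = 0.015

V/F (drum 2) = 0.305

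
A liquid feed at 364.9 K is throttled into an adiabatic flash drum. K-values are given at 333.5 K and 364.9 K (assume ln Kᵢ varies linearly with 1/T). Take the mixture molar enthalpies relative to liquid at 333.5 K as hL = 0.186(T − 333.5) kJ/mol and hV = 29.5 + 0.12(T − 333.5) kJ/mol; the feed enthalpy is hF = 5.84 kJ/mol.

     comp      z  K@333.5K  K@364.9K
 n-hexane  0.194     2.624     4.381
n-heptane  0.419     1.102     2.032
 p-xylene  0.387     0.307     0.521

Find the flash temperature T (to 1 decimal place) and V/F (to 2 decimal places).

Adiabatic flash: solve Rachford–Rice at each trial T, then check hF = ψ·hV(T) + (1−ψ)·hL(T).
  T = 333.5 K: K = (2.624, 1.102, 0.307), RR gives ψ = 0.143, H_out = 4.224 kJ/mol
  T = 364.9 K: K = (4.381, 2.032, 0.521), RR gives ψ = 1.000, H_out = 33.268 kJ/mol
  T = 349.2 K: K = (3.430, 1.517, 0.405), RR gives ψ = 0.598, H_out = 19.939 kJ/mol
  T = 341.4 K: K = (3.012, 1.299, 0.354), RR gives ψ = 0.384, H_out = 12.601 kJ/mol
  T = 337.4 K: K = (2.811, 1.196, 0.330), RR gives ψ = 0.265, H_out = 8.482 kJ/mol
  T = 335.4 K: K = (2.714, 1.147, 0.318), RR gives ψ = 0.203, H_out = 6.327 kJ/mol
Linear interpolation between T = 333.5 (H_out = 4.224) and T = 335.4 (H_out = 6.327) on hF = 5.84 gives T ≈ 335.0 K, at which ψ = 0.19.

T = 335.0 K, V/F = 0.19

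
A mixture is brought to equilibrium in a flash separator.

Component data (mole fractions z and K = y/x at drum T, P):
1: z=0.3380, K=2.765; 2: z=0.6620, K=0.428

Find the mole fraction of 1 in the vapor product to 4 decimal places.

y_1 = 0.6768

Let ψ = V/F and solve Σ zᵢ(Kᵢ−1)/(1+ψ(Kᵢ−1)) = 0.
g(0) = ΣzᵢKᵢ − 1 = 0.2179 and g(1) = 1 − Σzᵢ/Kᵢ = -0.6690, so a root lies in (0, 1).
Iterate (Newton) starting at ψ = 0.5:
  ψ = 0.5000: g = -0.21344, g' = -0.7220 → ψ = 0.2044
  ψ = 0.2044: g = 0.00963, g' = -0.8464 → ψ = 0.2158
Converged at ψ = 0.2158.
Compositions from xᵢ = zᵢ/(1+ψ(Kᵢ−1)), yᵢ = Kᵢxᵢ:
  1: x = 0.2448, y = 0.6768
  2: x = 0.7552, y = 0.3232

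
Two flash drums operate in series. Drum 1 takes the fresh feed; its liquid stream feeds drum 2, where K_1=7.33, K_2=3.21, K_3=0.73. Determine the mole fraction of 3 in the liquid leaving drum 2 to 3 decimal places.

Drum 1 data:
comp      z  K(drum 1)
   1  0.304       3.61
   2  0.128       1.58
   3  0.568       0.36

x_3 (drum 2) = 0.935

Drum 1:
Let ψ₁ = V/F and solve Σ zᵢ(Kᵢ−1)/(1+ψ₁(Kᵢ−1)) = 0.
g(0) = ΣzᵢKᵢ − 1 = 0.504 and g(1) = 1 − Σzᵢ/Kᵢ = -0.743, so a root lies in (0, 1).
Iterate (Newton) starting at ψ₁ = 0.31:
  ψ₁ = 0.310: g = 0.0480, g' = -1.026 → ψ₁ = 0.357
  ψ₁ = 0.357: g = 0.0012, g' = -0.976 → ψ₁ = 0.358
Converged at ψ₁ = 0.358.
Drum-1 compositions:
  1: x = 0.157, y = 0.567
  2: x = 0.106, y = 0.167
  3: x = 0.737, y = 0.265
Drum-2 feed = drum-1 liquid: z₂ = (0.1571, 0.1060, 0.7369).
Drum 2:
Rachford–Rice: g(ψ₂) = Σ zᵢ(Kᵢ−1)/(1+ψ₂(Kᵢ−1)) = 0.
Check two-phase: ΣzᵢKᵢ = 2.030 > 1 and Σzᵢ/Kᵢ = 1.064 > 1, so g(0) = 1.030 > 0 and g(1) = -0.064 < 0.
Iterate (Newton) starting at ψ₂ = 0.37:
  ψ₂ = 0.370: g = 0.2054, g' = -0.787 → ψ₂ = 0.631
  ψ₂ = 0.631: g = 0.0571, g' = -0.421 → ψ₂ = 0.767
  ψ₂ = 0.767: g = 0.0059, g' = -0.340 → ψ₂ = 0.784
Converged at ψ₂ = 0.784.
  1: x = 0.026, y = 0.193
  2: x = 0.039, y = 0.124
  3: x = 0.935, y = 0.682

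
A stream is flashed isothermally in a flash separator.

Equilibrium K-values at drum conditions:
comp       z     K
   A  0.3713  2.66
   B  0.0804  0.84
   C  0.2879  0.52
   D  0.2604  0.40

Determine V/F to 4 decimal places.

Rachford–Rice: g(V/F) = Σ zᵢ(Kᵢ−1)/(1+V/F(Kᵢ−1)) = 0.
Check two-phase: ΣzᵢKᵢ = 1.3091 > 1 and Σzᵢ/Kᵢ = 1.4400 > 1, so g(0) = 0.3091 > 0 and g(1) = -0.4400 < 0.
Iterate (Newton) starting at V/F = 0.5:
  V/F = 0.5000: g = -0.08221, g' = -0.6141 → V/F = 0.3661
  V/F = 0.3661: g = 0.00181, g' = -0.6497 → V/F = 0.3689
Converged at V/F = 0.3689.

V/F = 0.3689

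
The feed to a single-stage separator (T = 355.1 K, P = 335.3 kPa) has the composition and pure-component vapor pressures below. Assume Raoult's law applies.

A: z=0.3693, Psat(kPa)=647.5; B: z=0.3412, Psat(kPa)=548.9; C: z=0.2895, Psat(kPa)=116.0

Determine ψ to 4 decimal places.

ψ = 0.7152

Raoult's law: Kᵢ = Pᵢˢᵃᵗ/P = Pᵢˢᵃᵗ/335.3.
  K_A = 647.5/335.3 = 1.931106, K_B = 548.9/335.3 = 1.637041, K_C = 116.0/335.3 = 0.345959
Material balance + equilibrium reduce to Σ zᵢ(Kᵢ−1)/(1+ψ(Kᵢ−1)) = 0.
g(0) = ΣzᵢKᵢ − 1 = 0.3719 and g(1) = 1 − Σzᵢ/Kᵢ = -0.2365, so a root lies in (0, 1).
Iterate (Newton) starting at ψ = 0.5:
  ψ = 0.5000: g = 0.11812, g' = -0.5021 → ψ = 0.7352
  ψ = 0.7352: g = -0.01259, g' = -0.6366 → ψ = 0.7155
  ψ = 0.7155: g = -0.00019, g' = -0.6181 → ψ = 0.7152
Converged at ψ = 0.7152.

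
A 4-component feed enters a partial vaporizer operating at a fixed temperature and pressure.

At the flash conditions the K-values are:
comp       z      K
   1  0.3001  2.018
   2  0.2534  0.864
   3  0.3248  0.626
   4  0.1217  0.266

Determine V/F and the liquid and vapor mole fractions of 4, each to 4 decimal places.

V/F = 0.1521, x_4 = 0.1370, y_4 = 0.0364

Rachford–Rice: g(V/F) = Σ zᵢ(Kᵢ−1)/(1+V/F(Kᵢ−1)) = 0.
Check two-phase: ΣzᵢKᵢ = 1.0602 > 1 and Σzᵢ/Kᵢ = 1.4184 > 1, so g(0) = 0.0602 > 0 and g(1) = -0.4184 < 0.
Iterate (Newton) starting at V/F = 0.5:
  V/F = 0.5000: g = -0.12506, g' = -0.3743 → V/F = 0.1659
  V/F = 0.1659: g = -0.00513, g' = -0.3692 → V/F = 0.1520
  V/F = 0.1520: g = 0.00002, g' = -0.3723 → V/F = 0.1521
Converged at V/F = 0.1521.
Compositions from xᵢ = zᵢ/(1+V/F(Kᵢ−1)), yᵢ = Kᵢxᵢ:
  1: x = 0.2599, y = 0.5244
  2: x = 0.2588, y = 0.2236
  3: x = 0.3444, y = 0.2156
  4: x = 0.1370, y = 0.0364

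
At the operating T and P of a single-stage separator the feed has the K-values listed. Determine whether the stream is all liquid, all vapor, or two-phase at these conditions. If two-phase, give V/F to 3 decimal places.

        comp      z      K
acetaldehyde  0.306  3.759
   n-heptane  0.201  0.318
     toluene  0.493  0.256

two-phase, V/F = 0.170

ΣzᵢKᵢ = 1.340; Σzᵢ/Kᵢ = 2.639.
Both exceed 1, so a two-phase solution exists.
Rachford–Rice: g(ψ) = Σ zᵢ(Kᵢ−1)/(1+ψ(Kᵢ−1)) = 0.
Iterate (Newton) starting at ψ = 0.45:
  ψ = 0.450: g = -0.3725, g' = -1.275 → ψ = 0.158
  ψ = 0.158: g = 0.0190, g' = -1.598 → ψ = 0.170
Converged at ψ = 0.170.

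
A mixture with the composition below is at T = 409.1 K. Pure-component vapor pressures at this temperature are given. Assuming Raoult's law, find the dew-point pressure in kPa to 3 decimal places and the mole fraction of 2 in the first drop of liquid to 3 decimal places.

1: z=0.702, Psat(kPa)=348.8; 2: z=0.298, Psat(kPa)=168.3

Pdew = 264.322 kPa, x_2 = 0.468

At the dew point ψ → 1, so Σzᵢ/Kᵢ = 1 with Kᵢ = Pᵢˢᵃᵗ/P ⇒ 1/P = Σzᵢ/Pᵢˢᵃᵗ.
1/P = 0.702/348.8 + 0.298/168.3 = 0.003783 ⇒ P = 264.322 kPa
xᵢ = zᵢP/Pᵢˢᵃᵗ ⇒ x_2 = 0.298·264.322/168.3 = 0.468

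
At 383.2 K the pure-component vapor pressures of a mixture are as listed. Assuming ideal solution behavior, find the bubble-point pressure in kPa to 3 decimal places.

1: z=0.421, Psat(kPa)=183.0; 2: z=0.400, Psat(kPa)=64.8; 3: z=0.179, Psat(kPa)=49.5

Pbub = 111.823 kPa

At the bubble point ψ → 0, so ΣzᵢKᵢ = 1 with Kᵢ = Pᵢˢᵃᵗ/P ⇒ P = ΣzᵢPᵢˢᵃᵗ.
P = 0.421·183.0 + 0.400·64.8 + 0.179·49.5 = 111.823 kPa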